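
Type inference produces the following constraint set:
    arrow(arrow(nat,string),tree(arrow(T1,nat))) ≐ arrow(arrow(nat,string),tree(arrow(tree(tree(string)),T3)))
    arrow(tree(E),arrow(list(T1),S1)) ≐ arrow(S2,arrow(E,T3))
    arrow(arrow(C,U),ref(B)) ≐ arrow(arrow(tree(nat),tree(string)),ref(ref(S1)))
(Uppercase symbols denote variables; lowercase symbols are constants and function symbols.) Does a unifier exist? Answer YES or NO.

YES

Decompose arrow/2: arrow(nat,string) ≐ arrow(nat,string),  tree(arrow(T1,nat)) ≐ tree(arrow(tree(tree(string)),T3)).
Delete trivial equation arrow(nat,string) ≐ arrow(nat,string).
Decompose tree/1: arrow(T1,nat) ≐ arrow(tree(tree(string)),T3).
Decompose arrow/2: T1 ≐ tree(tree(string)),  nat ≐ T3.
Bind T1 := tree(tree(string)); substituting into the one remaining equation that mentions T1 gives: arrow(tree(E),arrow(list(tree(tree(string))),S1)) ≐ arrow(S2,arrow(E,T3)).
Bind T3 := nat; substituting into the one remaining equation that mentions T3 gives: arrow(tree(E),arrow(list(tree(tree(string))),S1)) ≐ arrow(S2,arrow(E,nat)).
Decompose arrow/2: tree(E) ≐ S2,  arrow(list(tree(tree(string))),S1) ≐ arrow(E,nat).
Bind S2 := tree(E); no other remaining equation mentions S2.
Decompose arrow/2: list(tree(tree(string))) ≐ E,  S1 ≐ nat.
Bind E := list(tree(tree(string))); no other remaining equation mentions E. Substituting into the earlier binding gives S2 := tree(list(tree(tree(string)))).
Bind S1 := nat; substituting into the remaining equation gives: arrow(arrow(C,U),ref(B)) ≐ arrow(arrow(tree(nat),tree(string)),ref(ref(nat))).
Decompose arrow/2: arrow(C,U) ≐ arrow(tree(nat),tree(string)),  ref(B) ≐ ref(ref(nat)).
Decompose arrow/2: C ≐ tree(nat),  U ≐ tree(string).
Bind C := tree(nat); no other remaining equation mentions C.
Bind U := tree(string); no other remaining equation mentions U.
Decompose ref/1: B ≐ ref(nat).
Bind B := ref(nat).
No equations remain and no clash or occurs-check failure arose, so a unifier exists.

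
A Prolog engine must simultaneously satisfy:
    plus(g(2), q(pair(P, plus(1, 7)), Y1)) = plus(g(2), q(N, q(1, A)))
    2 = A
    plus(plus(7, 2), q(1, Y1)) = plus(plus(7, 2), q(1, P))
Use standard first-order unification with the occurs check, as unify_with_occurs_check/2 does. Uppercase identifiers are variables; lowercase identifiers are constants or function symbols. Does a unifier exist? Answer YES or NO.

Decompose plus/2: g(2) = g(2),  q(pair(P, plus(1, 7)), Y1) = q(N, q(1, A)).
Delete trivial equation g(2) = g(2).
Decompose q/2: pair(P, plus(1, 7)) = N,  Y1 = q(1, A).
Bind N := pair(P, plus(1, 7)); no other remaining equation mentions N.
Bind Y1 := q(1, A); substituting into the one remaining equation that mentions Y1 gives: plus(plus(7, 2), q(1, q(1, A))) = plus(plus(7, 2), q(1, P)).
Bind A := 2; substituting into the remaining equation gives: plus(plus(7, 2), q(1, q(1, 2))) = plus(plus(7, 2), q(1, P)). Substituting into the earlier binding gives Y1 := q(1, 2).
Decompose plus/2: plus(7, 2) = plus(7, 2),  q(1, q(1, 2)) = q(1, P).
Delete trivial equation plus(7, 2) = plus(7, 2).
Decompose q/2: 1 = 1,  q(1, 2) = P.
Delete trivial equation 1 = 1.
Bind P := q(1, 2). Substituting into the earlier binding gives N := pair(q(1, 2), plus(1, 7)).
No equations remain and no clash or occurs-check failure arose, so a unifier exists.

YES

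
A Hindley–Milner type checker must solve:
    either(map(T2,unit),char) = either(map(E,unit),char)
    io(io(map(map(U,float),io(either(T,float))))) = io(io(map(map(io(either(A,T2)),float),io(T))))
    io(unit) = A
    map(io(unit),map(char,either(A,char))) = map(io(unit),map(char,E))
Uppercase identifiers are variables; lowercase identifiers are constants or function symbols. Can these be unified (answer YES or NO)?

Decompose either/2: map(T2,unit) = map(E,unit),  char = char.
Decompose map/2: T2 = E,  unit = unit.
Bind T2 := E; substituting into the one remaining equation that mentions T2 gives: io(io(map(map(U,float),io(either(T,float))))) = io(io(map(map(io(either(A,E)),float),io(T)))).
Delete trivial equation unit = unit.
Delete trivial equation char = char.
Decompose io/1: io(map(map(U,float),io(either(T,float)))) = io(map(map(io(either(A,E)),float),io(T))).
Decompose io/1: map(map(U,float),io(either(T,float))) = map(map(io(either(A,E)),float),io(T)).
Decompose map/2: map(U,float) = map(io(either(A,E)),float),  io(either(T,float)) = io(T).
Decompose map/2: U = io(either(A,E)),  float = float.
Bind U := io(either(A,E)); no other remaining equation mentions U.
Delete trivial equation float = float.
Decompose io/1: either(T,float) = T.
Occurs check fails: T occurs in either(T,float); the equation T = either(T,float) has no finite solution.

NO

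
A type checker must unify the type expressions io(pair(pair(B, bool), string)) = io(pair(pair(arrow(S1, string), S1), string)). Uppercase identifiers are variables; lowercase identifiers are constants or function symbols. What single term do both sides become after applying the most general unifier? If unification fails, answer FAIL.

Decompose io/1: pair(pair(B, bool), string) = pair(pair(arrow(S1, string), S1), string).
Decompose pair/2: pair(B, bool) = pair(arrow(S1, string), S1),  string = string.
Decompose pair/2: B = arrow(S1, string),  bool = S1.
Bind B := arrow(S1, string); no other remaining equation mentions B.
Bind S1 := bool; no other remaining equation mentions S1. Substituting into the earlier binding gives B := arrow(bool, string).
Delete trivial equation string = string.
Applying the MGU to either side gives io(pair(pair(arrow(bool, string), bool), string)).

io(pair(pair(arrow(bool, string), bool), string))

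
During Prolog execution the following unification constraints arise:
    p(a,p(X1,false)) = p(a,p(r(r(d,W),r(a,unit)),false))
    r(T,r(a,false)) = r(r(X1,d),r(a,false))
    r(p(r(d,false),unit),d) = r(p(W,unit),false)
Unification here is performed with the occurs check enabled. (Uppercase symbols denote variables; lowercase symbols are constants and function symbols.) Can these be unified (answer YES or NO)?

Decompose p/2: a = a,  p(X1,false) = p(r(r(d,W),r(a,unit)),false).
Delete trivial equation a = a.
Decompose p/2: X1 = r(r(d,W),r(a,unit)),  false = false.
Bind X1 := r(r(d,W),r(a,unit)); substituting into the one remaining equation that mentions X1 gives: r(T,r(a,false)) = r(r(r(r(d,W),r(a,unit)),d),r(a,false)).
Delete trivial equation false = false.
Decompose r/2: T = r(r(r(d,W),r(a,unit)),d),  r(a,false) = r(a,false).
Bind T := r(r(r(d,W),r(a,unit)),d); no other remaining equation mentions T.
Delete trivial equation r(a,false) = r(a,false).
Decompose r/2: p(r(d,false),unit) = p(W,unit),  d = false.
Decompose p/2: r(d,false) = W,  unit = unit.
Bind W := r(d,false); no other remaining equation mentions W. Substituting into the earlier bindings gives X1 := r(r(d,r(d,false)),r(a,unit)), T := r(r(r(d,r(d,false)),r(a,unit)),d).
Delete trivial equation unit = unit.
Clash: constants d and false differ; no unifier exists.

NO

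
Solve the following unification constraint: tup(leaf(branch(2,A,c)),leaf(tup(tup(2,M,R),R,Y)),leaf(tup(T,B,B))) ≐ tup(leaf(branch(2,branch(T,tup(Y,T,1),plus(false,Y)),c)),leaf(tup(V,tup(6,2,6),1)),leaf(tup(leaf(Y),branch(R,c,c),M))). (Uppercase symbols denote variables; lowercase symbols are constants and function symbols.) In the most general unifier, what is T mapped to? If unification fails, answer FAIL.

Decompose tup/3: leaf(branch(2,A,c)) ≐ leaf(branch(2,branch(T,tup(Y,T,1),plus(false,Y)),c)),  leaf(tup(tup(2,M,R),R,Y)) ≐ leaf(tup(V,tup(6,2,6),1)),  leaf(tup(T,B,B)) ≐ leaf(tup(leaf(Y),branch(R,c,c),M)).
Decompose leaf/1: branch(2,A,c) ≐ branch(2,branch(T,tup(Y,T,1),plus(false,Y)),c).
Decompose branch/3: 2 ≐ 2,  A ≐ branch(T,tup(Y,T,1),plus(false,Y)),  c ≐ c.
Delete trivial equation 2 ≐ 2.
Bind A := branch(T,tup(Y,T,1),plus(false,Y)); no other remaining equation mentions A.
Delete trivial equation c ≐ c.
Decompose leaf/1: tup(tup(2,M,R),R,Y) ≐ tup(V,tup(6,2,6),1).
Decompose tup/3: tup(2,M,R) ≐ V,  R ≐ tup(6,2,6),  Y ≐ 1.
Bind V := tup(2,M,R); no other remaining equation mentions V.
Bind R := tup(6,2,6); substituting into the one remaining equation that mentions R gives: leaf(tup(T,B,B)) ≐ leaf(tup(leaf(Y),branch(tup(6,2,6),c,c),M)). Substituting into the earlier binding gives V := tup(2,M,tup(6,2,6)).
Bind Y := 1; substituting into the remaining equation gives: leaf(tup(T,B,B)) ≐ leaf(tup(leaf(1),branch(tup(6,2,6),c,c),M)). Substituting into the earlier binding gives A := branch(T,tup(1,T,1),plus(false,1)).
Decompose leaf/1: tup(T,B,B) ≐ tup(leaf(1),branch(tup(6,2,6),c,c),M).
Decompose tup/3: T ≐ leaf(1),  B ≐ branch(tup(6,2,6),c,c),  B ≐ M.
Bind T := leaf(1); no other remaining equation mentions T. Substituting into the earlier binding gives A := branch(leaf(1),tup(1,leaf(1),1),plus(false,1)).
Bind B := branch(tup(6,2,6),c,c); substituting into the remaining equation gives: branch(tup(6,2,6),c,c) ≐ M.
Bind M := branch(tup(6,2,6),c,c). Substituting into the earlier binding gives V := tup(2,branch(tup(6,2,6),c,c),tup(6,2,6)).
MGU = { A -> branch(leaf(1),tup(1,leaf(1),1),plus(false,1)), V -> tup(2,branch(tup(6,2,6),c,c),tup(6,2,6)), R -> tup(6,2,6), Y -> 1, T -> leaf(1), B -> branch(tup(6,2,6),c,c), M -> branch(tup(6,2,6),c,c) }, so T -> leaf(1).

leaf(1)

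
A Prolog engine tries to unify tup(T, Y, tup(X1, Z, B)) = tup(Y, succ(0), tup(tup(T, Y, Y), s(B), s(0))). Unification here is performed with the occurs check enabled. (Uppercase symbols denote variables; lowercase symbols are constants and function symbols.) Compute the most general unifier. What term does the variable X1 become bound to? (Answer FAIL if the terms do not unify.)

Decompose tup/3: T = Y,  Y = succ(0),  tup(X1, Z, B) = tup(tup(T, Y, Y), s(B), s(0)).
Bind T := Y; substituting into the one remaining equation that mentions T gives: tup(X1, Z, B) = tup(tup(Y, Y, Y), s(B), s(0)).
Bind Y := succ(0); substituting into the remaining equation gives: tup(X1, Z, B) = tup(tup(succ(0), succ(0), succ(0)), s(B), s(0)). Substituting into the earlier binding gives T := succ(0).
Decompose tup/3: X1 = tup(succ(0), succ(0), succ(0)),  Z = s(B),  B = s(0).
Bind X1 := tup(succ(0), succ(0), succ(0)); no other remaining equation mentions X1.
Bind Z := s(B); no other remaining equation mentions Z.
Bind B := s(0). Substituting into the earlier binding gives Z := s(s(0)).
MGU = { T ↦ succ(0), Y ↦ succ(0), X1 ↦ tup(succ(0), succ(0), succ(0)), Z ↦ s(s(0)), B ↦ s(0) }, so X1 ↦ tup(succ(0), succ(0), succ(0)).

tup(succ(0), succ(0), succ(0))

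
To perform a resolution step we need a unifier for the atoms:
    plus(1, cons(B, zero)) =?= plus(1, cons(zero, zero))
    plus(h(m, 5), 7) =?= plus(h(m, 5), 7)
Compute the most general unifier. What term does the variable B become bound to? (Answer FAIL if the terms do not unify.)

Decompose plus/2: 1 =?= 1,  cons(B, zero) =?= cons(zero, zero).
Delete trivial equation 1 =?= 1.
Decompose cons/2: B =?= zero,  zero =?= zero.
Bind B := zero; no other remaining equation mentions B.
Delete trivial equation zero =?= zero.
Delete trivial equation plus(h(m, 5), 7) =?= plus(h(m, 5), 7).
MGU = { B := zero }, so B := zero.

zero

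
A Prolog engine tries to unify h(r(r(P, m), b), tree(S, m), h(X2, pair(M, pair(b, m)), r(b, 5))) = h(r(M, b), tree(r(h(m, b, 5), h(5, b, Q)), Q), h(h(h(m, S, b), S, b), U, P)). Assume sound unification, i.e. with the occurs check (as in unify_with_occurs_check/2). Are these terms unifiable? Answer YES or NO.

YES

Decompose h/3: r(r(P, m), b) = r(M, b),  tree(S, m) = tree(r(h(m, b, 5), h(5, b, Q)), Q),  h(X2, pair(M, pair(b, m)), r(b, 5)) = h(h(h(m, S, b), S, b), U, P).
Decompose r/2: r(P, m) = M,  b = b.
Bind M := r(P, m); substituting into the one remaining equation that mentions M gives: h(X2, pair(r(P, m), pair(b, m)), r(b, 5)) = h(h(h(m, S, b), S, b), U, P).
Delete trivial equation b = b.
Decompose tree/2: S = r(h(m, b, 5), h(5, b, Q)),  m = Q.
Bind S := r(h(m, b, 5), h(5, b, Q)); substituting into the one remaining equation that mentions S gives: h(X2, pair(r(P, m), pair(b, m)), r(b, 5)) = h(h(h(m, r(h(m, b, 5), h(5, b, Q)), b), r(h(m, b, 5), h(5, b, Q)), b), U, P).
Bind Q := m; substituting into the remaining equation gives: h(X2, pair(r(P, m), pair(b, m)), r(b, 5)) = h(h(h(m, r(h(m, b, 5), h(5, b, m)), b), r(h(m, b, 5), h(5, b, m)), b), U, P). Substituting into the earlier binding gives S := r(h(m, b, 5), h(5, b, m)).
Decompose h/3: X2 = h(h(m, r(h(m, b, 5), h(5, b, m)), b), r(h(m, b, 5), h(5, b, m)), b),  pair(r(P, m), pair(b, m)) = U,  r(b, 5) = P.
Bind X2 := h(h(m, r(h(m, b, 5), h(5, b, m)), b), r(h(m, b, 5), h(5, b, m)), b); no other remaining equation mentions X2.
Bind U := pair(r(P, m), pair(b, m)); no other remaining equation mentions U.
Bind P := r(b, 5). Substituting into the earlier bindings gives M := r(r(b, 5), m), U := pair(r(r(b, 5), m), pair(b, m)).
No equations remain and no clash or occurs-check failure arose, so a unifier exists.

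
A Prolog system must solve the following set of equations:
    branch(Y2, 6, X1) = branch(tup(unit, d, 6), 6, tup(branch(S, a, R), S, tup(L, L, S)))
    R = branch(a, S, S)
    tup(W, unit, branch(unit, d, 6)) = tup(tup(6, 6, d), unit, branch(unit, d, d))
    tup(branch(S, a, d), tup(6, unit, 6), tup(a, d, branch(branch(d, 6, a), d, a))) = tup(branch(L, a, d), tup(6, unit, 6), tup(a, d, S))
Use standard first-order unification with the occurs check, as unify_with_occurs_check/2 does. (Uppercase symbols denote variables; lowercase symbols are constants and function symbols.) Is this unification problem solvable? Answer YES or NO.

NO

Decompose branch/3: Y2 = tup(unit, d, 6),  6 = 6,  X1 = tup(branch(S, a, R), S, tup(L, L, S)).
Bind Y2 := tup(unit, d, 6); no other remaining equation mentions Y2.
Delete trivial equation 6 = 6.
Bind X1 := tup(branch(S, a, R), S, tup(L, L, S)); no other remaining equation mentions X1.
Bind R := branch(a, S, S); no other remaining equation mentions R. Substituting into the earlier binding gives X1 := tup(branch(S, a, branch(a, S, S)), S, tup(L, L, S)).
Decompose tup/3: W = tup(6, 6, d),  unit = unit,  branch(unit, d, 6) = branch(unit, d, d).
Bind W := tup(6, 6, d); no other remaining equation mentions W.
Delete trivial equation unit = unit.
Decompose branch/3: unit = unit,  d = d,  6 = d.
Delete trivial equation unit = unit.
Delete trivial equation d = d.
Clash: constants 6 and d differ; no unifier exists.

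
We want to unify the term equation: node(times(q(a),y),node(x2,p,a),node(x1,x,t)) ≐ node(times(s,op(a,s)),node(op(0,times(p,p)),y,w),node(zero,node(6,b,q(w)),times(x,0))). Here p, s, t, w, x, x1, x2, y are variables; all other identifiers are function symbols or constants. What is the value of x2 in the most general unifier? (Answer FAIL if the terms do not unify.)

op(0,times(op(a,q(a)),op(a,q(a))))

Decompose node/3: times(q(a),y) ≐ times(s,op(a,s)),  node(x2,p,a) ≐ node(op(0,times(p,p)),y,w),  node(x1,x,t) ≐ node(zero,node(6,b,q(w)),times(x,0)).
Decompose times/2: q(a) ≐ s,  y ≐ op(a,s).
Bind s := q(a); substituting into the one remaining equation that mentions s gives: y ≐ op(a,q(a)).
Bind y := op(a,q(a)); substituting into the one remaining equation that mentions y gives: node(x2,p,a) ≐ node(op(0,times(p,p)),op(a,q(a)),w).
Decompose node/3: x2 ≐ op(0,times(p,p)),  p ≐ op(a,q(a)),  a ≐ w.
Bind x2 := op(0,times(p,p)); no other remaining equation mentions x2.
Bind p := op(a,q(a)); no other remaining equation mentions p. Substituting into the earlier binding gives x2 := op(0,times(op(a,q(a)),op(a,q(a)))).
Bind w := a; substituting into the remaining equation gives: node(x1,x,t) ≐ node(zero,node(6,b,q(a)),times(x,0)).
Decompose node/3: x1 ≐ zero,  x ≐ node(6,b,q(a)),  t ≐ times(x,0).
Bind x1 := zero; no other remaining equation mentions x1.
Bind x := node(6,b,q(a)); substituting into the remaining equation gives: t ≐ times(node(6,b,q(a)),0).
Bind t := times(node(6,b,q(a)),0).
MGU = { s ↦ q(a), y ↦ op(a,q(a)), x2 ↦ op(0,times(op(a,q(a)),op(a,q(a)))), p ↦ op(a,q(a)), w ↦ a, x1 ↦ zero, x ↦ node(6,b,q(a)), t ↦ times(node(6,b,q(a)),0) }, so x2 ↦ op(0,times(op(a,q(a)),op(a,q(a)))).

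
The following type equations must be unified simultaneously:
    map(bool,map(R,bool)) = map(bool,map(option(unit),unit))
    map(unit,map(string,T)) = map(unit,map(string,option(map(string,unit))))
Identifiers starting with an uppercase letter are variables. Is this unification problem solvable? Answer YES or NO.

NO

Decompose map/2: bool = bool,  map(R,bool) = map(option(unit),unit).
Delete trivial equation bool = bool.
Decompose map/2: R = option(unit),  bool = unit.
Bind R := option(unit); no other remaining equation mentions R.
Clash: constants bool and unit differ; no unifier exists.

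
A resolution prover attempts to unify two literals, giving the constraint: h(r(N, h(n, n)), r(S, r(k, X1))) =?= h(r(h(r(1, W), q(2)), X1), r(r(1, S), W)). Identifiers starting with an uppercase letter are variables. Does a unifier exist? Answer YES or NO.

NO

Decompose h/2: r(N, h(n, n)) =?= r(h(r(1, W), q(2)), X1),  r(S, r(k, X1)) =?= r(r(1, S), W).
Decompose r/2: N =?= h(r(1, W), q(2)),  h(n, n) =?= X1.
Bind N := h(r(1, W), q(2)); no other remaining equation mentions N.
Bind X1 := h(n, n); substituting into the remaining equation gives: r(S, r(k, h(n, n))) =?= r(r(1, S), W).
Decompose r/2: S =?= r(1, S),  r(k, h(n, n)) =?= W.
Occurs check fails: S occurs in r(1, S); the equation S =?= r(1, S) has no finite solution.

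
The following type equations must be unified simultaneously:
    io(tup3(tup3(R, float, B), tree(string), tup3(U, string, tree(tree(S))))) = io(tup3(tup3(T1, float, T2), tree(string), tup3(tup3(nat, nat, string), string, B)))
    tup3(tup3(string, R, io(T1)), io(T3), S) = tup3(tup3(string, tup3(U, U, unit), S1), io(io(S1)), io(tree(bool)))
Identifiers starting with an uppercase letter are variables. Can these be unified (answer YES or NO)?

Decompose io/1: tup3(tup3(R, float, B), tree(string), tup3(U, string, tree(tree(S)))) = tup3(tup3(T1, float, T2), tree(string), tup3(tup3(nat, nat, string), string, B)).
Decompose tup3/3: tup3(R, float, B) = tup3(T1, float, T2),  tree(string) = tree(string),  tup3(U, string, tree(tree(S))) = tup3(tup3(nat, nat, string), string, B).
Decompose tup3/3: R = T1,  float = float,  B = T2.
Bind R := T1; substituting into the one remaining equation that mentions R gives: tup3(tup3(string, T1, io(T1)), io(T3), S) = tup3(tup3(string, tup3(U, U, unit), S1), io(io(S1)), io(tree(bool))).
Delete trivial equation float = float.
Bind B := T2; substituting into the one remaining equation that mentions B gives: tup3(U, string, tree(tree(S))) = tup3(tup3(nat, nat, string), string, T2).
Delete trivial equation tree(string) = tree(string).
Decompose tup3/3: U = tup3(nat, nat, string),  string = string,  tree(tree(S)) = T2.
Bind U := tup3(nat, nat, string); substituting into the one remaining equation that mentions U gives: tup3(tup3(string, T1, io(T1)), io(T3), S) = tup3(tup3(string, tup3(tup3(nat, nat, string), tup3(nat, nat, string), unit), S1), io(io(S1)), io(tree(bool))).
Delete trivial equation string = string.
Bind T2 := tree(tree(S)); no other remaining equation mentions T2. Substituting into the earlier binding gives B := tree(tree(S)).
Decompose tup3/3: tup3(string, T1, io(T1)) = tup3(string, tup3(tup3(nat, nat, string), tup3(nat, nat, string), unit), S1),  io(T3) = io(io(S1)),  S = io(tree(bool)).
Decompose tup3/3: string = string,  T1 = tup3(tup3(nat, nat, string), tup3(nat, nat, string), unit),  io(T1) = S1.
Delete trivial equation string = string.
Bind T1 := tup3(tup3(nat, nat, string), tup3(nat, nat, string), unit); substituting into the one remaining equation that mentions T1 gives: io(tup3(tup3(nat, nat, string), tup3(nat, nat, string), unit)) = S1. Substituting into the earlier binding gives R := tup3(tup3(nat, nat, string), tup3(nat, nat, string), unit).
Bind S1 := io(tup3(tup3(nat, nat, string), tup3(nat, nat, string), unit)); substituting into the one remaining equation that mentions S1 gives: io(T3) = io(io(io(tup3(tup3(nat, nat, string), tup3(nat, nat, string), unit)))).
Decompose io/1: T3 = io(io(tup3(tup3(nat, nat, string), tup3(nat, nat, string), unit))).
Bind T3 := io(io(tup3(tup3(nat, nat, string), tup3(nat, nat, string), unit))); no other remaining equation mentions T3.
Bind S := io(tree(bool)). Substituting into the earlier bindings gives B := tree(tree(io(tree(bool)))), T2 := tree(tree(io(tree(bool)))).
No equations remain and no clash or occurs-check failure arose, so a unifier exists.

YES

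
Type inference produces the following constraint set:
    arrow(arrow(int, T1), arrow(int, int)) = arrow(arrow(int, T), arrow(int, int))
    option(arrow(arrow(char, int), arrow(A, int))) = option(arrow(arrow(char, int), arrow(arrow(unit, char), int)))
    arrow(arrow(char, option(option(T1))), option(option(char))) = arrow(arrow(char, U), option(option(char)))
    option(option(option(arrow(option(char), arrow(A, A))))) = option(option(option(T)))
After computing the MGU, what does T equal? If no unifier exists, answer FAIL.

Decompose arrow/2: arrow(int, T1) = arrow(int, T),  arrow(int, int) = arrow(int, int).
Decompose arrow/2: int = int,  T1 = T.
Delete trivial equation int = int.
Bind T1 := T; substituting into the one remaining equation that mentions T1 gives: arrow(arrow(char, option(option(T))), option(option(char))) = arrow(arrow(char, U), option(option(char))).
Delete trivial equation arrow(int, int) = arrow(int, int).
Decompose option/1: arrow(arrow(char, int), arrow(A, int)) = arrow(arrow(char, int), arrow(arrow(unit, char), int)).
Decompose arrow/2: arrow(char, int) = arrow(char, int),  arrow(A, int) = arrow(arrow(unit, char), int).
Delete trivial equation arrow(char, int) = arrow(char, int).
Decompose arrow/2: A = arrow(unit, char),  int = int.
Bind A := arrow(unit, char); substituting into the one remaining equation that mentions A gives: option(option(option(arrow(option(char), arrow(arrow(unit, char), arrow(unit, char)))))) = option(option(option(T))).
Delete trivial equation int = int.
Decompose arrow/2: arrow(char, option(option(T))) = arrow(char, U),  option(option(char)) = option(option(char)).
Decompose arrow/2: char = char,  option(option(T)) = U.
Delete trivial equation char = char.
Bind U := option(option(T)); no other remaining equation mentions U.
Delete trivial equation option(option(char)) = option(option(char)).
Decompose option/1: option(option(arrow(option(char), arrow(arrow(unit, char), arrow(unit, char))))) = option(option(T)).
Decompose option/1: option(arrow(option(char), arrow(arrow(unit, char), arrow(unit, char)))) = option(T).
Decompose option/1: arrow(option(char), arrow(arrow(unit, char), arrow(unit, char))) = T.
Bind T := arrow(option(char), arrow(arrow(unit, char), arrow(unit, char))). Substituting into the earlier bindings gives T1 := arrow(option(char), arrow(arrow(unit, char), arrow(unit, char))), U := option(option(arrow(option(char), arrow(arrow(unit, char), arrow(unit, char))))).
MGU = { T1 ↦ arrow(option(char), arrow(arrow(unit, char), arrow(unit, char))), A ↦ arrow(unit, char), U ↦ option(option(arrow(option(char), arrow(arrow(unit, char), arrow(unit, char))))), T ↦ arrow(option(char), arrow(arrow(unit, char), arrow(unit, char))) }, so T ↦ arrow(option(char), arrow(arrow(unit, char), arrow(unit, char))).

arrow(option(char), arrow(arrow(unit, char), arrow(unit, char)))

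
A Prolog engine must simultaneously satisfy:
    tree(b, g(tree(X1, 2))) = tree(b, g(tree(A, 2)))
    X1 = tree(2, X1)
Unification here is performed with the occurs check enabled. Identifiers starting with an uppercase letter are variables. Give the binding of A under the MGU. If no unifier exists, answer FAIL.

FAIL

Decompose tree/2: b = b,  g(tree(X1, 2)) = g(tree(A, 2)).
Delete trivial equation b = b.
Decompose g/1: tree(X1, 2) = tree(A, 2).
Decompose tree/2: X1 = A,  2 = 2.
Bind X1 := A; substituting into the one remaining equation that mentions X1 gives: A = tree(2, A).
Delete trivial equation 2 = 2.
Occurs check fails: A occurs in tree(2, A); the equation A = tree(2, A) has no finite solution.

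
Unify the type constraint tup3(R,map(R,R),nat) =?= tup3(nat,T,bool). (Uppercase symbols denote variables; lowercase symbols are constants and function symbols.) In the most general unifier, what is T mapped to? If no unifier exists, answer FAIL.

Decompose tup3/3: R =?= nat,  map(R,R) =?= T,  nat =?= bool.
Bind R := nat; substituting into the one remaining equation that mentions R gives: map(nat,nat) =?= T.
Bind T := map(nat,nat); no other remaining equation mentions T.
Clash: constants nat and bool differ; no unifier exists.

FAIL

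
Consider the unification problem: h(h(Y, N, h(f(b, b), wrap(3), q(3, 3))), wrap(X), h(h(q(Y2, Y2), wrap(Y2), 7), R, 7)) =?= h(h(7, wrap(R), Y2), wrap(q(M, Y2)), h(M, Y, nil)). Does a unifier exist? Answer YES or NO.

Decompose h/3: h(Y, N, h(f(b, b), wrap(3), q(3, 3))) =?= h(7, wrap(R), Y2),  wrap(X) =?= wrap(q(M, Y2)),  h(h(q(Y2, Y2), wrap(Y2), 7), R, 7) =?= h(M, Y, nil).
Decompose h/3: Y =?= 7,  N =?= wrap(R),  h(f(b, b), wrap(3), q(3, 3)) =?= Y2.
Bind Y := 7; substituting into the one remaining equation that mentions Y gives: h(h(q(Y2, Y2), wrap(Y2), 7), R, 7) =?= h(M, 7, nil).
Bind N := wrap(R); no other remaining equation mentions N.
Bind Y2 := h(f(b, b), wrap(3), q(3, 3)); substituting into the remaining equations gives: wrap(X) =?= wrap(q(M, h(f(b, b), wrap(3), q(3, 3)))),  h(h(q(h(f(b, b), wrap(3), q(3, 3)), h(f(b, b), wrap(3), q(3, 3))), wrap(h(f(b, b), wrap(3), q(3, 3))), 7), R, 7) =?= h(M, 7, nil).
Decompose wrap/1: X =?= q(M, h(f(b, b), wrap(3), q(3, 3))).
Bind X := q(M, h(f(b, b), wrap(3), q(3, 3))); no other remaining equation mentions X.
Decompose h/3: h(q(h(f(b, b), wrap(3), q(3, 3)), h(f(b, b), wrap(3), q(3, 3))), wrap(h(f(b, b), wrap(3), q(3, 3))), 7) =?= M,  R =?= 7,  7 =?= nil.
Bind M := h(q(h(f(b, b), wrap(3), q(3, 3)), h(f(b, b), wrap(3), q(3, 3))), wrap(h(f(b, b), wrap(3), q(3, 3))), 7); no other remaining equation mentions M. Substituting into the earlier binding gives X := q(h(q(h(f(b, b), wrap(3), q(3, 3)), h(f(b, b), wrap(3), q(3, 3))), wrap(h(f(b, b), wrap(3), q(3, 3))), 7), h(f(b, b), wrap(3), q(3, 3))).
Bind R := 7; no other remaining equation mentions R. Substituting into the earlier binding gives N := wrap(7).
Clash: constants 7 and nil differ; no unifier exists.

NO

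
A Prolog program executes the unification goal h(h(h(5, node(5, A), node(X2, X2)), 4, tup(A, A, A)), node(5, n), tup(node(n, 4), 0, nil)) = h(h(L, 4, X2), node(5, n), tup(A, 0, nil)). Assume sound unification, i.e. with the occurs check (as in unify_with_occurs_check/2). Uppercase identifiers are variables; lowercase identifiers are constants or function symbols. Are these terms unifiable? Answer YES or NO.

Decompose h/3: h(h(5, node(5, A), node(X2, X2)), 4, tup(A, A, A)) = h(L, 4, X2),  node(5, n) = node(5, n),  tup(node(n, 4), 0, nil) = tup(A, 0, nil).
Decompose h/3: h(5, node(5, A), node(X2, X2)) = L,  4 = 4,  tup(A, A, A) = X2.
Bind L := h(5, node(5, A), node(X2, X2)); no other remaining equation mentions L.
Delete trivial equation 4 = 4.
Bind X2 := tup(A, A, A); no other remaining equation mentions X2. Substituting into the earlier binding gives L := h(5, node(5, A), node(tup(A, A, A), tup(A, A, A))).
Delete trivial equation node(5, n) = node(5, n).
Decompose tup/3: node(n, 4) = A,  0 = 0,  nil = nil.
Bind A := node(n, 4); no other remaining equation mentions A. Substituting into the earlier bindings gives L := h(5, node(5, node(n, 4)), node(tup(node(n, 4), node(n, 4), node(n, 4)), tup(node(n, 4), node(n, 4), node(n, 4)))), X2 := tup(node(n, 4), node(n, 4), node(n, 4)).
Delete trivial equation 0 = 0.
Delete trivial equation nil = nil.
No equations remain and no clash or occurs-check failure arose, so a unifier exists.

YES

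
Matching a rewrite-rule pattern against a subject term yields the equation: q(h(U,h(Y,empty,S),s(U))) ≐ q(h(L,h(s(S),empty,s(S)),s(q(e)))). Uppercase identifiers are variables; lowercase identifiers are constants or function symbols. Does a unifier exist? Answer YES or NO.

Decompose q/1: h(U,h(Y,empty,S),s(U)) ≐ h(L,h(s(S),empty,s(S)),s(q(e))).
Decompose h/3: U ≐ L,  h(Y,empty,S) ≐ h(s(S),empty,s(S)),  s(U) ≐ s(q(e)).
Bind U := L; substituting into the one remaining equation that mentions U gives: s(L) ≐ s(q(e)).
Decompose h/3: Y ≐ s(S),  empty ≐ empty,  S ≐ s(S).
Bind Y := s(S); no other remaining equation mentions Y.
Delete trivial equation empty ≐ empty.
Occurs check fails: S occurs in s(S); the equation S ≐ s(S) has no finite solution.

NO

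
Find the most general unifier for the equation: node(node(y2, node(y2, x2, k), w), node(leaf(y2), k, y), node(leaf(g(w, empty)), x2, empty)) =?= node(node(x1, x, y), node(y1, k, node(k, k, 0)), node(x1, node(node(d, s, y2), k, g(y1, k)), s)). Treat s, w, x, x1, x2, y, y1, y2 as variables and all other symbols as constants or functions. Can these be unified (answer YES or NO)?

Decompose node/3: node(y2, node(y2, x2, k), w) =?= node(x1, x, y),  node(leaf(y2), k, y) =?= node(y1, k, node(k, k, 0)),  node(leaf(g(w, empty)), x2, empty) =?= node(x1, node(node(d, s, y2), k, g(y1, k)), s).
Decompose node/3: y2 =?= x1,  node(y2, x2, k) =?= x,  w =?= y.
Bind y2 := x1; substituting into the 3 remaining equations that mention y2 gives: node(x1, x2, k) =?= x,  node(leaf(x1), k, y) =?= node(y1, k, node(k, k, 0)),  node(leaf(g(w, empty)), x2, empty) =?= node(x1, node(node(d, s, x1), k, g(y1, k)), s).
Bind x := node(x1, x2, k); no other remaining equation mentions x.
Bind w := y; substituting into the one remaining equation that mentions w gives: node(leaf(g(y, empty)), x2, empty) =?= node(x1, node(node(d, s, x1), k, g(y1, k)), s).
Decompose node/3: leaf(x1) =?= y1,  k =?= k,  y =?= node(k, k, 0).
Bind y1 := leaf(x1); substituting into the one remaining equation that mentions y1 gives: node(leaf(g(y, empty)), x2, empty) =?= node(x1, node(node(d, s, x1), k, g(leaf(x1), k)), s).
Delete trivial equation k =?= k.
Bind y := node(k, k, 0); substituting into the remaining equation gives: node(leaf(g(node(k, k, 0), empty)), x2, empty) =?= node(x1, node(node(d, s, x1), k, g(leaf(x1), k)), s). Substituting into the earlier binding gives w := node(k, k, 0).
Decompose node/3: leaf(g(node(k, k, 0), empty)) =?= x1,  x2 =?= node(node(d, s, x1), k, g(leaf(x1), k)),  empty =?= s.
Bind x1 := leaf(g(node(k, k, 0), empty)); substituting into the one remaining equation that mentions x1 gives: x2 =?= node(node(d, s, leaf(g(node(k, k, 0), empty))), k, g(leaf(leaf(g(node(k, k, 0), empty))), k)). Substituting into the earlier bindings gives y2 := leaf(g(node(k, k, 0), empty)), x := node(leaf(g(node(k, k, 0), empty)), x2, k), y1 := leaf(leaf(g(node(k, k, 0), empty))).
Bind x2 := node(node(d, s, leaf(g(node(k, k, 0), empty))), k, g(leaf(leaf(g(node(k, k, 0), empty))), k)); no other remaining equation mentions x2. Substituting into the earlier binding gives x := node(leaf(g(node(k, k, 0), empty)), node(node(d, s, leaf(g(node(k, k, 0), empty))), k, g(leaf(leaf(g(node(k, k, 0), empty))), k)), k).
Bind s := empty. Substituting into the earlier bindings gives x := node(leaf(g(node(k, k, 0), empty)), node(node(d, empty, leaf(g(node(k, k, 0), empty))), k, g(leaf(leaf(g(node(k, k, 0), empty))), k)), k), x2 := node(node(d, empty, leaf(g(node(k, k, 0), empty))), k, g(leaf(leaf(g(node(k, k, 0), empty))), k)).
No equations remain and no clash or occurs-check failure arose, so a unifier exists.

YES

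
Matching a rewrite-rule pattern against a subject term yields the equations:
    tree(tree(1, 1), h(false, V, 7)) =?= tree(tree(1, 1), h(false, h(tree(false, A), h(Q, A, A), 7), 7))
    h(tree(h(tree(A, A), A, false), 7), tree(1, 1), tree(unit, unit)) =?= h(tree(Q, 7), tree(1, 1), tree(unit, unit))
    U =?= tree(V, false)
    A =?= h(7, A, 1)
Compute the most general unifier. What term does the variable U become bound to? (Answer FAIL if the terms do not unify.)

FAIL

Decompose tree/2: tree(1, 1) =?= tree(1, 1),  h(false, V, 7) =?= h(false, h(tree(false, A), h(Q, A, A), 7), 7).
Delete trivial equation tree(1, 1) =?= tree(1, 1).
Decompose h/3: false =?= false,  V =?= h(tree(false, A), h(Q, A, A), 7),  7 =?= 7.
Delete trivial equation false =?= false.
Bind V := h(tree(false, A), h(Q, A, A), 7); substituting into the one remaining equation that mentions V gives: U =?= tree(h(tree(false, A), h(Q, A, A), 7), false).
Delete trivial equation 7 =?= 7.
Decompose h/3: tree(h(tree(A, A), A, false), 7) =?= tree(Q, 7),  tree(1, 1) =?= tree(1, 1),  tree(unit, unit) =?= tree(unit, unit).
Decompose tree/2: h(tree(A, A), A, false) =?= Q,  7 =?= 7.
Bind Q := h(tree(A, A), A, false); substituting into the one remaining equation that mentions Q gives: U =?= tree(h(tree(false, A), h(h(tree(A, A), A, false), A, A), 7), false). Substituting into the earlier binding gives V := h(tree(false, A), h(h(tree(A, A), A, false), A, A), 7).
Delete trivial equation 7 =?= 7.
Delete trivial equation tree(1, 1) =?= tree(1, 1).
Delete trivial equation tree(unit, unit) =?= tree(unit, unit).
Bind U := tree(h(tree(false, A), h(h(tree(A, A), A, false), A, A), 7), false); no other remaining equation mentions U.
Occurs check fails: A occurs in h(7, A, 1); the equation A =?= h(7, A, 1) has no finite solution.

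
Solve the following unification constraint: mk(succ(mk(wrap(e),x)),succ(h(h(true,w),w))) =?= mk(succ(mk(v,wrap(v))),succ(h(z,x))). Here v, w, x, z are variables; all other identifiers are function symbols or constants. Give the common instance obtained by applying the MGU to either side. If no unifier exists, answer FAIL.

Decompose mk/2: succ(mk(wrap(e),x)) =?= succ(mk(v,wrap(v))),  succ(h(h(true,w),w)) =?= succ(h(z,x)).
Decompose succ/1: mk(wrap(e),x) =?= mk(v,wrap(v)).
Decompose mk/2: wrap(e) =?= v,  x =?= wrap(v).
Bind v := wrap(e); substituting into the one remaining equation that mentions v gives: x =?= wrap(wrap(e)).
Bind x := wrap(wrap(e)); substituting into the remaining equation gives: succ(h(h(true,w),w)) =?= succ(h(z,wrap(wrap(e)))).
Decompose succ/1: h(h(true,w),w) =?= h(z,wrap(wrap(e))).
Decompose h/2: h(true,w) =?= z,  w =?= wrap(wrap(e)).
Bind z := h(true,w); no other remaining equation mentions z.
Bind w := wrap(wrap(e)). Substituting into the earlier binding gives z := h(true,wrap(wrap(e))).
Applying the MGU to either side gives mk(succ(mk(wrap(e),wrap(wrap(e)))),succ(h(h(true,wrap(wrap(e))),wrap(wrap(e))))).

mk(succ(mk(wrap(e),wrap(wrap(e)))),succ(h(h(true,wrap(wrap(e))),wrap(wrap(e)))))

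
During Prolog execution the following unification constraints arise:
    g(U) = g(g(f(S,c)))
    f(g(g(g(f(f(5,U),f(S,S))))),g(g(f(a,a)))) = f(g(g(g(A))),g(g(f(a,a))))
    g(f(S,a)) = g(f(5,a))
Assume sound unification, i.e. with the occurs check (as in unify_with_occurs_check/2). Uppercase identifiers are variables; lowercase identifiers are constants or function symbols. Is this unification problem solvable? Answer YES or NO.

Decompose g/1: U = g(f(S,c)).
Bind U := g(f(S,c)); substituting into the one remaining equation that mentions U gives: f(g(g(g(f(f(5,g(f(S,c))),f(S,S))))),g(g(f(a,a)))) = f(g(g(g(A))),g(g(f(a,a)))).
Decompose f/2: g(g(g(f(f(5,g(f(S,c))),f(S,S))))) = g(g(g(A))),  g(g(f(a,a))) = g(g(f(a,a))).
Decompose g/1: g(g(f(f(5,g(f(S,c))),f(S,S)))) = g(g(A)).
Decompose g/1: g(f(f(5,g(f(S,c))),f(S,S))) = g(A).
Decompose g/1: f(f(5,g(f(S,c))),f(S,S)) = A.
Bind A := f(f(5,g(f(S,c))),f(S,S)); no other remaining equation mentions A.
Delete trivial equation g(g(f(a,a))) = g(g(f(a,a))).
Decompose g/1: f(S,a) = f(5,a).
Decompose f/2: S = 5,  a = a.
Bind S := 5; no other remaining equation mentions S. Substituting into the earlier bindings gives U := g(f(5,c)), A := f(f(5,g(f(5,c))),f(5,5)).
Delete trivial equation a = a.
No equations remain and no clash or occurs-check failure arose, so a unifier exists.

YES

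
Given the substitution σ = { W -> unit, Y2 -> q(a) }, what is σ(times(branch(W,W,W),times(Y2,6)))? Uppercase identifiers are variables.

Replace each occurrence of W with unit.
Replace each occurrence of Y2 with q(a).
Result: times(branch(unit,unit,unit),times(q(a),6)).

times(branch(unit,unit,unit),times(q(a),6))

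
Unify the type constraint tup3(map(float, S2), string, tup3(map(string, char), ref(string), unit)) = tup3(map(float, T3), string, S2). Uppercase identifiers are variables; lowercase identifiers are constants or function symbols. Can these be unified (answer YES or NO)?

Decompose tup3/3: map(float, S2) = map(float, T3),  string = string,  tup3(map(string, char), ref(string), unit) = S2.
Decompose map/2: float = float,  S2 = T3.
Delete trivial equation float = float.
Bind S2 := T3; substituting into the one remaining equation that mentions S2 gives: tup3(map(string, char), ref(string), unit) = T3.
Delete trivial equation string = string.
Bind T3 := tup3(map(string, char), ref(string), unit). Substituting into the earlier binding gives S2 := tup3(map(string, char), ref(string), unit).
No equations remain and no clash or occurs-check failure arose, so a unifier exists.

YES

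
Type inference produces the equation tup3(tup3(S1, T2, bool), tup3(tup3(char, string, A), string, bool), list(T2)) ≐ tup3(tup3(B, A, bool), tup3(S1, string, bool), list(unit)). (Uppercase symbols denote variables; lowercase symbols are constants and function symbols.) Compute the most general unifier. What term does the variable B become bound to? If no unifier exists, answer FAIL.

tup3(char, string, unit)

Decompose tup3/3: tup3(S1, T2, bool) ≐ tup3(B, A, bool),  tup3(tup3(char, string, A), string, bool) ≐ tup3(S1, string, bool),  list(T2) ≐ list(unit).
Decompose tup3/3: S1 ≐ B,  T2 ≐ A,  bool ≐ bool.
Bind S1 := B; substituting into the one remaining equation that mentions S1 gives: tup3(tup3(char, string, A), string, bool) ≐ tup3(B, string, bool).
Bind T2 := A; substituting into the one remaining equation that mentions T2 gives: list(A) ≐ list(unit).
Delete trivial equation bool ≐ bool.
Decompose tup3/3: tup3(char, string, A) ≐ B,  string ≐ string,  bool ≐ bool.
Bind B := tup3(char, string, A); no other remaining equation mentions B. Substituting into the earlier binding gives S1 := tup3(char, string, A).
Delete trivial equation string ≐ string.
Delete trivial equation bool ≐ bool.
Decompose list/1: A ≐ unit.
Bind A := unit. Substituting into the earlier bindings gives S1 := tup3(char, string, unit), T2 := unit, B := tup3(char, string, unit).
MGU = { S1 ↦ tup3(char, string, unit), T2 ↦ unit, B ↦ tup3(char, string, unit), A ↦ unit }, so B ↦ tup3(char, string, unit).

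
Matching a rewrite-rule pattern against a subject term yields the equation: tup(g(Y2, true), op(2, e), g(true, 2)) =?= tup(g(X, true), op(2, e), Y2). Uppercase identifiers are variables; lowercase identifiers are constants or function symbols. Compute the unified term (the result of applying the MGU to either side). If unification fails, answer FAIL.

Decompose tup/3: g(Y2, true) =?= g(X, true),  op(2, e) =?= op(2, e),  g(true, 2) =?= Y2.
Decompose g/2: Y2 =?= X,  true =?= true.
Bind Y2 := X; substituting into the one remaining equation that mentions Y2 gives: g(true, 2) =?= X.
Delete trivial equation true =?= true.
Delete trivial equation op(2, e) =?= op(2, e).
Bind X := g(true, 2). Substituting into the earlier binding gives Y2 := g(true, 2).
Applying the MGU to either side gives tup(g(g(true, 2), true), op(2, e), g(true, 2)).

tup(g(g(true, 2), true), op(2, e), g(true, 2))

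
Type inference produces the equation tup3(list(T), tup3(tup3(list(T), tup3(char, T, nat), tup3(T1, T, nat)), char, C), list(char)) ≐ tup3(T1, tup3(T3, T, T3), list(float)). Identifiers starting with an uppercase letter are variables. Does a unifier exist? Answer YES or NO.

NO

Decompose tup3/3: list(T) ≐ T1,  tup3(tup3(list(T), tup3(char, T, nat), tup3(T1, T, nat)), char, C) ≐ tup3(T3, T, T3),  list(char) ≐ list(float).
Bind T1 := list(T); substituting into the one remaining equation that mentions T1 gives: tup3(tup3(list(T), tup3(char, T, nat), tup3(list(T), T, nat)), char, C) ≐ tup3(T3, T, T3).
Decompose tup3/3: tup3(list(T), tup3(char, T, nat), tup3(list(T), T, nat)) ≐ T3,  char ≐ T,  C ≐ T3.
Bind T3 := tup3(list(T), tup3(char, T, nat), tup3(list(T), T, nat)); substituting into the one remaining equation that mentions T3 gives: C ≐ tup3(list(T), tup3(char, T, nat), tup3(list(T), T, nat)).
Bind T := char; substituting into the one remaining equation that mentions T gives: C ≐ tup3(list(char), tup3(char, char, nat), tup3(list(char), char, nat)). Substituting into the earlier bindings gives T1 := list(char), T3 := tup3(list(char), tup3(char, char, nat), tup3(list(char), char, nat)).
Bind C := tup3(list(char), tup3(char, char, nat), tup3(list(char), char, nat)); no other remaining equation mentions C.
Decompose list/1: char ≐ float.
Clash: constants char and float differ; no unifier exists.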